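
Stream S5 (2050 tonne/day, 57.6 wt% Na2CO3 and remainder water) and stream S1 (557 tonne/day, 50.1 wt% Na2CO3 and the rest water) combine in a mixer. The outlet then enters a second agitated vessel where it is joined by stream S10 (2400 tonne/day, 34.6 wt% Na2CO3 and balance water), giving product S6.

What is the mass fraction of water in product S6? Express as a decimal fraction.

Overall, product flow = 5007 tonne/day.
water in = 2050×0.424 + 557×0.499 + 2400×0.654 = 2716.7 tonne/day.
water fraction in S6 = 0.5426.

0.5426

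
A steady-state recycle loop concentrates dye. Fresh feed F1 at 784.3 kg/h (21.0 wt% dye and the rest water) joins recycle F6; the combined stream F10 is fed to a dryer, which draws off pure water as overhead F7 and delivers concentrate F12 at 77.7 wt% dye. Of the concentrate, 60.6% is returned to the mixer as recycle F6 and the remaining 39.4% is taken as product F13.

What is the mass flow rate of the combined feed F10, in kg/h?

1110 kg/h

Overall dye balance (none leaves overhead): dye in fresh feed = dye in product, i.e. 784.3×0.210 = (1−0.606)·F12·0.777.
F12 = 164.7/(0.777×0.394) = 538 kg/h.
Recycle F6 = 0.606×538 = 326.03 kg/h.
Combined feed F10 = 784.3 + 326.03 = 1110.3 kg/h.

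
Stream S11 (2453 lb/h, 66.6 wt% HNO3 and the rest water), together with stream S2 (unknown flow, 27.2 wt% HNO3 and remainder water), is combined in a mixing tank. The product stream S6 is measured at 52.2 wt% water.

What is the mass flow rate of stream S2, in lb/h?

2239 lb/h

Let S2 be the unknown flow. Total out = 2453 + S2.
water balance: 819.3 + 0.728·S2 = 0.522·(2453 + S2)
(0.728 − 0.522)·S2 = 0.522×2453 − 819.3 = 461.16
S2 = 461.16 / 0.206 = 2238.7 lb/h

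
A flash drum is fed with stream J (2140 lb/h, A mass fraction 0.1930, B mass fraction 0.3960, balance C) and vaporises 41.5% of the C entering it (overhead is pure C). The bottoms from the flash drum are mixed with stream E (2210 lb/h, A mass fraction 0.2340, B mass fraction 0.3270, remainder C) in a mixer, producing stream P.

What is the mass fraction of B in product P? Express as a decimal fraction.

Vapour removed = 0.415×0.411×2140 = 365.01 lb/h; concentrate = 1775 lb/h.
B reaching the mixer = 847.44 (from concentrate) + 2210×0.327 = 1570.1 lb/h.
Product flow = 1775 + 2210 = 3985 lb/h; B fraction = 0.3940.

0.3940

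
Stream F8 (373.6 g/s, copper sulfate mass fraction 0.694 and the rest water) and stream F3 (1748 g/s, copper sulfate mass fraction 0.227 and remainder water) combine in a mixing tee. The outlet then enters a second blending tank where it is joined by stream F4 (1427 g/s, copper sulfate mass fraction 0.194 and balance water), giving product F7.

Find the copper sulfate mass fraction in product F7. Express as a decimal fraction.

Overall, product flow = 3548.6 g/s.
copper sulfate in = 373.6×0.694 + 1748×0.227 + 1427×0.194 = 932.91 g/s.
copper sulfate fraction in F7 = 0.263.

0.263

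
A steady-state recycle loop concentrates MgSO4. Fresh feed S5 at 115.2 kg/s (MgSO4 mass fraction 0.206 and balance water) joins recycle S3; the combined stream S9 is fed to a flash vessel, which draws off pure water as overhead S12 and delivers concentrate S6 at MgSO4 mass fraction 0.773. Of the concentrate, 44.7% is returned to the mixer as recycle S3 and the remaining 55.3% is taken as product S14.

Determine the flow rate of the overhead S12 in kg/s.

84.5 kg/s

Overall MgSO4 balance (none leaves overhead): MgSO4 in fresh feed = MgSO4 in product, i.e. 115.2×0.206 = (1−0.447)·S6·0.773.
S6 = 23.731/(0.773×0.553) = 55.516 kg/s.
Recycle S3 = 0.447×55.516 = 24.815 kg/s.
Combined feed S9 = 115.2 + 24.815 = 140.02 kg/s.
Overhead S12 = S9 − S6 = 140.02 − 55.516 = 84.5 kg/s.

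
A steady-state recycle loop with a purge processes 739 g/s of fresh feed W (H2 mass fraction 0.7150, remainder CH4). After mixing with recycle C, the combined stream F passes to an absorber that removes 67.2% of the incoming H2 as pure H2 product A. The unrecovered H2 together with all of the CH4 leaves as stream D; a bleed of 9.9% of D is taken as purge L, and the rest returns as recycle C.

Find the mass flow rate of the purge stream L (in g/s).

235 g/s

CH4 enters only via W and leaves only via the purge: 739×0.285 = 0.099×(CH4 in D), and the absorber passes all CH4, so CH4 in F = CH4 in D = 2127.4 g/s.
H2 in F: m_A = 739×0.715 + (1−0.099)·(1−0.672)·m_A, so m_A = 528.38/0.7045 = 750.04 g/s.
D = (1−0.672)×750.04 + 2127.4 = 2373.4 g/s.
Purge L = 0.099×2373.4 = 234.97 g/s.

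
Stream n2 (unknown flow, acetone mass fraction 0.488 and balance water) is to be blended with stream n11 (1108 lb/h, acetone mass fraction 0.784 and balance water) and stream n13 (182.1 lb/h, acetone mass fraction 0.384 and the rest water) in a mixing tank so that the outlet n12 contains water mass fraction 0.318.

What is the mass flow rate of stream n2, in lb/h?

302.8 lb/h

Let n2 be the unknown flow. Total out = 1290.1 + n2.
water balance: 351.5 + 0.512·n2 = 0.318·(1290.1 + n2)
(0.512 − 0.318)·n2 = 0.318×1290.1 − 351.5 = 58.75
n2 = 58.75 / 0.194 = 302.84 lb/h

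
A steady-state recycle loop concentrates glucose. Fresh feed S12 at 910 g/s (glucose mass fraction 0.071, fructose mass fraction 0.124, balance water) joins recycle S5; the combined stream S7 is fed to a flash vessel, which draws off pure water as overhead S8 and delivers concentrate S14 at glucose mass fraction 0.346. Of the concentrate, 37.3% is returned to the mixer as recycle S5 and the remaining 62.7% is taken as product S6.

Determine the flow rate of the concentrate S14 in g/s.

Overall glucose balance (none leaves overhead): glucose in fresh feed = glucose in product, i.e. 910×0.071 = (1−0.373)·S14·0.346.
S14 = 64.61/(0.346×0.627) = 297.82 g/s.

297.8 g/s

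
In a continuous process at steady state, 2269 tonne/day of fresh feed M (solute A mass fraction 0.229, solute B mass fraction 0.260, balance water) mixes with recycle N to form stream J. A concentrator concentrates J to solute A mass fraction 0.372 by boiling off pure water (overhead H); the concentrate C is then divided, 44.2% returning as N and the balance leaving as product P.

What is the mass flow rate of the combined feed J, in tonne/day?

3375 tonne/day

Overall solute A balance (none leaves overhead): solute A in fresh feed = solute A in product, i.e. 2269×0.229 = (1−0.442)·C·0.372.
C = 519.6/(0.372×0.558) = 2503.2 tonne/day.
Recycle N = 0.442×2503.2 = 1106.4 tonne/day.
Combined feed J = 2269 + 1106.4 = 3375.4 tonne/day.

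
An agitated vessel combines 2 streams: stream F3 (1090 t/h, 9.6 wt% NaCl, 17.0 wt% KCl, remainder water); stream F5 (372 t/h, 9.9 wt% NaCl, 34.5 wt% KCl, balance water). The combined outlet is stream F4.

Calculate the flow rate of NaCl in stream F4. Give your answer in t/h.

NaCl out = NaCl in = 1090×0.096 + 372×0.099 = 141.47 t/h.

141.5 t/h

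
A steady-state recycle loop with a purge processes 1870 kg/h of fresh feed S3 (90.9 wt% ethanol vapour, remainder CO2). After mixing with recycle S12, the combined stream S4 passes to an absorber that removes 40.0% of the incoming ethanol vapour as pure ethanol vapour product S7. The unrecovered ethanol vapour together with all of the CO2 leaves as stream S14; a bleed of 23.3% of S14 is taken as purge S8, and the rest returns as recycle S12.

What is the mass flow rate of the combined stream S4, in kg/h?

CO2 enters only via S3 and leaves only via the purge: 1870×0.091 = 0.233×(CO2 in S14), and the absorber passes all CO2, so CO2 in S4 = CO2 in S14 = 730.34 kg/h.
ethanol vapour in S4: m_A = 1870×0.909 + (1−0.233)·(1−0.400)·m_A, so m_A = 1699.8/0.5398 = 3149 kg/h.
S4 = 3149 + 730.34 = 3879.3 kg/h.

3879 kg/h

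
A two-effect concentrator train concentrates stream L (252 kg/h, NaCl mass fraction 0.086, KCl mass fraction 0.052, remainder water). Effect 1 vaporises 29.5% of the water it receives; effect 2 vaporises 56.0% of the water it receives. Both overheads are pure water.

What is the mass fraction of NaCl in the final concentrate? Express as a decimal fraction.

water in feed = 252×0.862 = 217.22 kg/h.
After stage 1: water left = (1−0.295)×217.22 = 153.14; stream total = 187.92 kg/h.
After stage 2: water left = (1−0.560)×153.14 = 67.383; final concentrate = 102.16 kg/h.
NaCl fraction = 21.672/102.16 = 0.212.

0.212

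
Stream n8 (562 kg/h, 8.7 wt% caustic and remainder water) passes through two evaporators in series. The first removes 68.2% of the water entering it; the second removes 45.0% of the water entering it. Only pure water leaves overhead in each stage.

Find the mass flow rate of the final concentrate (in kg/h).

138.6 kg/h

water in feed = 562×0.913 = 513.11 kg/h.
After stage 1: water left = (1−0.682)×513.11 = 163.17; stream total = 212.06 kg/h.
After stage 2: water left = (1−0.450)×163.17 = 89.742; final concentrate = 138.64 kg/h.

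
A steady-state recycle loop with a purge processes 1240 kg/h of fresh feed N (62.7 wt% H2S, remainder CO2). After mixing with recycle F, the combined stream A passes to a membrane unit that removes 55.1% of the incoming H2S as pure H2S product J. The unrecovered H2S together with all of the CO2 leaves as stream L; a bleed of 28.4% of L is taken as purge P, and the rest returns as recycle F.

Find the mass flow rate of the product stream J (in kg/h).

631.4 kg/h

H2S in A: m_A = 1240×0.627 + (1−0.284)·(1−0.551)·m_A, so m_A = 777.48/0.6785 = 1145.9 kg/h.
Product J = 0.551×1145.9 = 631.37 kg/h.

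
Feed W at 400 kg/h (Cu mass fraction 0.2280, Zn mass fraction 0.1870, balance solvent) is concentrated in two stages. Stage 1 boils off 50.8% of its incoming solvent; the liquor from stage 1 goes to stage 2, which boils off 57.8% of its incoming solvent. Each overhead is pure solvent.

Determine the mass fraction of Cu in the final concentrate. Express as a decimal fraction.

solvent in feed = 400×0.585 = 234 kg/h.
After stage 1: solvent left = (1−0.508)×234 = 115.13; stream total = 281.13 kg/h.
After stage 2: solvent left = (1−0.578)×115.13 = 48.584; final concentrate = 214.58 kg/h.
Cu fraction = 91.2/214.58 = 0.4250.

0.4250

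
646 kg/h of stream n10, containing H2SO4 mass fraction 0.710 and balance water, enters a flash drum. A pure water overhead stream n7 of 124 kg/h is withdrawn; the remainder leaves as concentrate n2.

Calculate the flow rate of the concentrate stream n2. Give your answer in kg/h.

522 kg/h

Concentrate = 646 − 124 = 522 kg/h.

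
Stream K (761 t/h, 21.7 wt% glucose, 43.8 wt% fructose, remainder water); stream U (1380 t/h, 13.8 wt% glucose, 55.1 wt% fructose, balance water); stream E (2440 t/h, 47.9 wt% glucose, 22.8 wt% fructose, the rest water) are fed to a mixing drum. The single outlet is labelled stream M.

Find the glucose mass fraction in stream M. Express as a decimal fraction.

0.3328

Total flow out = 761 + 1380 + 2440 = 4581 t/h.
glucose in = 761×0.217 + 1380×0.138 + 2440×0.479 = 1524.3 t/h.
glucose mass fraction in M = 1524.3/4581 = 0.3328.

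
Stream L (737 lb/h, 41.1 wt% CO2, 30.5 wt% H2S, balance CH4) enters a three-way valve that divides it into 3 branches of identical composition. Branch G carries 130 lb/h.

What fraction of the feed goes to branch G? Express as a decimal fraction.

0.176

Fraction to G = 130/737 = 0.1764.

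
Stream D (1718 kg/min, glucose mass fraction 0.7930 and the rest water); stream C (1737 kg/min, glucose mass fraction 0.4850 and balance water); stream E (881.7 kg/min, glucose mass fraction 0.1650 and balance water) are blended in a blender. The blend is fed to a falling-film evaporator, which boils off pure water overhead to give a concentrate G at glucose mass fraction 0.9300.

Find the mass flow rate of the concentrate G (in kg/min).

2527 kg/min

glucose entering = 1718×0.793 + 1737×0.485 + 881.7×0.165 = 2350.3 kg/min.
All glucose reports to G, so G = 2350.3/0.930 = 2527.2 kg/min.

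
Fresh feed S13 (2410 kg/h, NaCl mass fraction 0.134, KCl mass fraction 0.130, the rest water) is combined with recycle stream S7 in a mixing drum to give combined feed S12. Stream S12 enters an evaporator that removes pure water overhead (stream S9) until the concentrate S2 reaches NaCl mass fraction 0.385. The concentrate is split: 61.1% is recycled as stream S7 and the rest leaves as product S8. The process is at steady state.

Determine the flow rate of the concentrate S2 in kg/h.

2156 kg/h

Overall NaCl balance (none leaves overhead): NaCl in fresh feed = NaCl in product, i.e. 2410×0.134 = (1−0.611)·S2·0.385.
S2 = 322.94/(0.385×0.389) = 2156.3 kg/h.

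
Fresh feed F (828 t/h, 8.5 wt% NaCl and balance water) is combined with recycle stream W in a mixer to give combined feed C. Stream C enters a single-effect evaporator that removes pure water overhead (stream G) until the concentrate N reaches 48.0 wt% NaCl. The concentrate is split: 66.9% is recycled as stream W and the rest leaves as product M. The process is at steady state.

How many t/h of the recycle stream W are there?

Overall NaCl balance (none leaves overhead): NaCl in fresh feed = NaCl in product, i.e. 828×0.085 = (1−0.669)·N·0.480.
N = 70.38/(0.480×0.331) = 442.98 t/h.
Recycle W = 0.669×442.98 = 296.35 t/h.

296.4 t/h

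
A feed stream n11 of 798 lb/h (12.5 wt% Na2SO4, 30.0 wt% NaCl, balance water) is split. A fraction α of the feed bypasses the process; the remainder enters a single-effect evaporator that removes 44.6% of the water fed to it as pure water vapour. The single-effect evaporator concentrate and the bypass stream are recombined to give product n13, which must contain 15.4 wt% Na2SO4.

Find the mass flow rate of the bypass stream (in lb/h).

All 798×0.125 = 99.75 lb/h of Na2SO4 reaches n13, so n13 = 99.75/0.154 = 647.73 lb/h and vapour = 150.27 lb/h.
The evaporator receives (1−α)·798 of feed at 0.575 water and removes 0.446 of that water:
0.446×0.575×(1−α)×798 = 150.27
(1−α) = 150.27/204.65 = 0.7343;  α = 0.2657.
Bypass flow = 0.2657×798 = 212.03 lb/h.

212 lb/h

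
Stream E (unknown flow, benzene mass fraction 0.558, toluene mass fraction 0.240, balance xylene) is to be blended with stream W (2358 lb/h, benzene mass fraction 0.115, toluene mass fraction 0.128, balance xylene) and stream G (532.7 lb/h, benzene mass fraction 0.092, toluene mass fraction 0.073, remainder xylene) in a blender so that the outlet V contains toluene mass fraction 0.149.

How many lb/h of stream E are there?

Let E be the unknown flow. Total out = 2890.7 + E.
toluene balance: 340.71 + 0.240·E = 0.149·(2890.7 + E)
(0.240 − 0.149)·E = 0.149×2890.7 − 340.71 = 90.003
E = 90.003 / 0.091 = 989.05 lb/h

989 lb/h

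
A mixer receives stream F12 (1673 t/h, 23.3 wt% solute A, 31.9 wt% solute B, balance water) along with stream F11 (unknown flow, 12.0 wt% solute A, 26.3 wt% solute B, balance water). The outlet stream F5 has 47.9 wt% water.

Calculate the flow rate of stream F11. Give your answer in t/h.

375.8 t/h

Let F11 be the unknown flow. Total out = 1673 + F11.
water balance: 749.5 + 0.617·F11 = 0.479·(1673 + F11)
(0.617 − 0.479)·F11 = 0.479×1673 − 749.5 = 51.863
F11 = 51.863 / 0.138 = 375.82 t/h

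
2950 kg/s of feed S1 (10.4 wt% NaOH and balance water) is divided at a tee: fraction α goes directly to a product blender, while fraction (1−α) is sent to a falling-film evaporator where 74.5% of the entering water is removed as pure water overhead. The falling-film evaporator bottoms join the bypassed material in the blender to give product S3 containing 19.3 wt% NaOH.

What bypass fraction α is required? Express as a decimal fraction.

All 2950×0.104 = 306.8 kg/s of NaOH reaches S3, so S3 = 306.8/0.193 = 1589.6 kg/s and vapour = 1360.4 kg/s.
The evaporator receives (1−α)·2950 of feed at 0.896 water and removes 0.745 of that water:
0.745×0.896×(1−α)×2950 = 1360.4
(1−α) = 1360.4/1969.2 = 0.6908;  α = 0.3092.

0.309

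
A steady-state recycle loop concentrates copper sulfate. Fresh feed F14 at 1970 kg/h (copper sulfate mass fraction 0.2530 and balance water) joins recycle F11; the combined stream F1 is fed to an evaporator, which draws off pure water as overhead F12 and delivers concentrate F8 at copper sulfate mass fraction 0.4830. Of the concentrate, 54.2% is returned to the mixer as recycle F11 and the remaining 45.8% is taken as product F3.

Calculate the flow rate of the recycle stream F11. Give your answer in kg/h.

Overall copper sulfate balance (none leaves overhead): copper sulfate in fresh feed = copper sulfate in product, i.e. 1970×0.253 = (1−0.542)·F8·0.483.
F8 = 498.41/(0.483×0.458) = 2253.1 kg/h.
Recycle F11 = 0.542×2253.1 = 1221.2 kg/h.

1221 kg/h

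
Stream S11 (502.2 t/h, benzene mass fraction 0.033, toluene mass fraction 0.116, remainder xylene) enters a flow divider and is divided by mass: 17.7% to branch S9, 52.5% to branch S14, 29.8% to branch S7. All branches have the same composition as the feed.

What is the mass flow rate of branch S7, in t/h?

Branch S7 flow = 0.298×502.2 = 149.66 t/h.

149.7 t/h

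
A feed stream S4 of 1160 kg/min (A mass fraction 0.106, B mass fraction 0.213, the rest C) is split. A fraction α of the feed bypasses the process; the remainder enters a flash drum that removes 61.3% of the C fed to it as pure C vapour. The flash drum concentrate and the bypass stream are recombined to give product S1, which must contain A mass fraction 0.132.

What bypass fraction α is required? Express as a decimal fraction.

All 1160×0.106 = 122.96 kg/min of A reaches S1, so S1 = 122.96/0.132 = 931.52 kg/min and vapour = 228.48 kg/min.
The evaporator receives (1−α)·1160 of feed at 0.681 C and removes 0.613 of that C:
0.613×0.681×(1−α)×1160 = 228.48
(1−α) = 228.48/484.25 = 0.4718;  α = 0.5282.

0.528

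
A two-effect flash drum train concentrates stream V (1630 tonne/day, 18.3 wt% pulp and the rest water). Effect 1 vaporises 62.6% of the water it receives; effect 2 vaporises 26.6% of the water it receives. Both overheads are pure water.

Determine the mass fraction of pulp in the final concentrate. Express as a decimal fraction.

water in feed = 1630×0.817 = 1331.7 tonne/day.
After stage 1: water left = (1−0.626)×1331.7 = 498.06; stream total = 796.35 tonne/day.
After stage 2: water left = (1−0.266)×498.06 = 365.58; final concentrate = 663.87 tonne/day.
pulp fraction = 298.29/663.87 = 0.449.

0.449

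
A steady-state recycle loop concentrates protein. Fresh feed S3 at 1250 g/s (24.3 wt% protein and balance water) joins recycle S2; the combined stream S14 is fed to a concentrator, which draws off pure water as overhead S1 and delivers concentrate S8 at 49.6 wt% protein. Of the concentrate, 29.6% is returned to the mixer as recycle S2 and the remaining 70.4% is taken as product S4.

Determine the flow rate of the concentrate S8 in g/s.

869.9 g/s

Overall protein balance (none leaves overhead): protein in fresh feed = protein in product, i.e. 1250×0.243 = (1−0.296)·S8·0.496.
S8 = 303.75/(0.496×0.704) = 869.89 g/s.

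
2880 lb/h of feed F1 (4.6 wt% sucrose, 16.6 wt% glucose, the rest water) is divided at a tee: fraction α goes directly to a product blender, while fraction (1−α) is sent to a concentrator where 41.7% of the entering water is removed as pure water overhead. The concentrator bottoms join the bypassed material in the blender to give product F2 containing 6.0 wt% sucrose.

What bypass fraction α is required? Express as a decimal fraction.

All 2880×0.046 = 132.48 lb/h of sucrose reaches F2, so F2 = 132.48/0.060 = 2208 lb/h and vapour = 672 lb/h.
The evaporator receives (1−α)·2880 of feed at 0.788 water and removes 0.417 of that water:
0.417×0.788×(1−α)×2880 = 672
(1−α) = 672/946.36 = 0.7101;  α = 0.2899.

0.290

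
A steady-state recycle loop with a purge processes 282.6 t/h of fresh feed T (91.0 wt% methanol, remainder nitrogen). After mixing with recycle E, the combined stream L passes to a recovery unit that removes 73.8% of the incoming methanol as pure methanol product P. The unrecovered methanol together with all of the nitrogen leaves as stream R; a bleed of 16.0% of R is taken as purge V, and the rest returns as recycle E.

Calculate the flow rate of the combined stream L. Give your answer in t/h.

488.7 t/h

nitrogen enters only via T and leaves only via the purge: 282.6×0.090 = 0.160×(nitrogen in R), and the recovery unit passes all nitrogen, so nitrogen in L = nitrogen in R = 158.96 t/h.
methanol in L: m_A = 282.6×0.910 + (1−0.160)·(1−0.738)·m_A, so m_A = 257.17/0.7799 = 329.73 t/h.
L = 329.73 + 158.96 = 488.7 t/h.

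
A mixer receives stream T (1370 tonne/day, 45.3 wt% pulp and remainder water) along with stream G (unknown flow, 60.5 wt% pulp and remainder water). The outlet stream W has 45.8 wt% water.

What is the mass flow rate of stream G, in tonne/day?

1935 tonne/day

Let G be the unknown flow. Total out = 1370 + G.
water balance: 749.39 + 0.395·G = 0.458·(1370 + G)
(0.395 − 0.458)·G = 0.458×1370 − 749.39 = -121.93
G = -121.93 / -0.063 = 1935.4 tonne/day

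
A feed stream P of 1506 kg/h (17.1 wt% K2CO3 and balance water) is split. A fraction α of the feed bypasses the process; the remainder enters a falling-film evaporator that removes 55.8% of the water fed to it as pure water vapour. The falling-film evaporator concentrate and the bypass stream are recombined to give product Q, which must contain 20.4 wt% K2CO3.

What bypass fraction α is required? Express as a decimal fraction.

All 1506×0.171 = 257.53 kg/h of K2CO3 reaches Q, so Q = 257.53/0.204 = 1262.4 kg/h and vapour = 243.62 kg/h.
The evaporator receives (1−α)·1506 of feed at 0.829 water and removes 0.558 of that water:
0.558×0.829×(1−α)×1506 = 243.62
(1−α) = 243.62/696.65 = 0.3497;  α = 0.6503.

0.650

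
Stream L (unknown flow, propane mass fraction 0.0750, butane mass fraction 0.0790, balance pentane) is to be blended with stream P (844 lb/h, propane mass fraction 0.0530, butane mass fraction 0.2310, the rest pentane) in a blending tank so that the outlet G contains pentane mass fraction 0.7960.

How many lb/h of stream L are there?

1350 lb/h

Let L be the unknown flow. Total out = 844 + L.
pentane balance: 604.3 + 0.846·L = 0.796·(844 + L)
(0.846 − 0.796)·L = 0.796×844 − 604.3 = 67.52
L = 67.52 / 0.050 = 1350.4 lb/h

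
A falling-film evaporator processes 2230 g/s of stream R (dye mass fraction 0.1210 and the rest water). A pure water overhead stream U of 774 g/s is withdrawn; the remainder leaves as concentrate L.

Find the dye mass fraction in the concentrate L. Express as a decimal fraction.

0.1853

dye is not removed: 2230×0.121 = 269.83 g/s of dye enters L.
Concentrate = 2230 − 774 = 1456 g/s.
Mass fraction = 269.83/1456 = 0.1853.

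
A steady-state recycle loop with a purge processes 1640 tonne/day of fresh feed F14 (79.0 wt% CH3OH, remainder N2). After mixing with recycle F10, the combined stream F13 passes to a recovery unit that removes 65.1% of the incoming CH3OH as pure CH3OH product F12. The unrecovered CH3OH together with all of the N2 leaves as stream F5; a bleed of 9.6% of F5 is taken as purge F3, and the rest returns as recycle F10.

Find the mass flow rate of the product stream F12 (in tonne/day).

CH3OH in F13: m_A = 1640×0.790 + (1−0.096)·(1−0.651)·m_A, so m_A = 1295.6/0.6845 = 1892.8 tonne/day.
Product F12 = 0.651×1892.8 = 1232.2 tonne/day.

1232 tonne/day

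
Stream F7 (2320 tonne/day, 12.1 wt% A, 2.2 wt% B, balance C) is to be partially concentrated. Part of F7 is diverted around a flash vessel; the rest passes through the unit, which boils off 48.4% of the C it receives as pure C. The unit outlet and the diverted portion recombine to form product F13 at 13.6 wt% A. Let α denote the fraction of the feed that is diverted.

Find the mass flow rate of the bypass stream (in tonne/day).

All 2320×0.121 = 280.72 tonne/day of A reaches F13, so F13 = 280.72/0.136 = 2064.1 tonne/day and vapour = 255.88 tonne/day.
The evaporator receives (1−α)·2320 of feed at 0.857 C and removes 0.484 of that C:
0.484×0.857×(1−α)×2320 = 255.88
(1−α) = 255.88/962.31 = 0.2659;  α = 0.7341.
Bypass flow = 0.7341×2320 = 1703.1 tonne/day.

1703 tonne/day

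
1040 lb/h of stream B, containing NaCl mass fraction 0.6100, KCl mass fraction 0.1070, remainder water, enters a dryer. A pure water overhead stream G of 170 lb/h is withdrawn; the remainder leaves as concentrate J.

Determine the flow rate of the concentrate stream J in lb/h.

870 lb/h

Concentrate = 1040 − 170 = 870 lb/h.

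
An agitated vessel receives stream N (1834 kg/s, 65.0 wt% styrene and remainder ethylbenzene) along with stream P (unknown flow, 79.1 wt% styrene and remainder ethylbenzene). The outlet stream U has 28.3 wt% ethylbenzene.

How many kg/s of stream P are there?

Let P be the unknown flow. Total out = 1834 + P.
ethylbenzene balance: 641.9 + 0.209·P = 0.283·(1834 + P)
(0.209 − 0.283)·P = 0.283×1834 − 641.9 = -122.88
P = -122.88 / -0.074 = 1660.5 kg/s

1661 kg/s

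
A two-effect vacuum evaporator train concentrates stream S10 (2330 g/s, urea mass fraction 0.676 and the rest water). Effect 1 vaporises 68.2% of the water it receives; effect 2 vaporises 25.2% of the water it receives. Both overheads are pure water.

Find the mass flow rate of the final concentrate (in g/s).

1755 g/s

water in feed = 2330×0.324 = 754.92 g/s.
After stage 1: water left = (1−0.682)×754.92 = 240.06; stream total = 1815.1 g/s.
After stage 2: water left = (1−0.252)×240.06 = 179.57; final concentrate = 1754.6 g/s.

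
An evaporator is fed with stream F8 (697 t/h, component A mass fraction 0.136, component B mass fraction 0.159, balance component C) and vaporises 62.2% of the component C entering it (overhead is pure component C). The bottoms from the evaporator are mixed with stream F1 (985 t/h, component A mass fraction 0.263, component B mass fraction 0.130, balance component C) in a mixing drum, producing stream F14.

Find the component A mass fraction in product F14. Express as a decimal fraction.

0.257

Vapour removed = 0.622×0.705×697 = 305.64 t/h; concentrate = 391.36 t/h.
component A reaching the mixer = 94.792 (from concentrate) + 985×0.263 = 353.85 t/h.
Product flow = 391.36 + 985 = 1376.4 t/h; component A fraction = 0.257.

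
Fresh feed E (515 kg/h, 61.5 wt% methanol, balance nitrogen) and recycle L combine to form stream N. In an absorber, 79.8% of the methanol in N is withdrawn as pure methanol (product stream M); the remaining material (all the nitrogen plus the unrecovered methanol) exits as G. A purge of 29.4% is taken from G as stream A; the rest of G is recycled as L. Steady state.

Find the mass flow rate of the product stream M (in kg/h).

294.8 kg/h

methanol in N: m_A = 515×0.615 + (1−0.294)·(1−0.798)·m_A, so m_A = 316.73/0.8574 = 369.41 kg/h.
Product M = 0.798×369.41 = 294.79 kg/h.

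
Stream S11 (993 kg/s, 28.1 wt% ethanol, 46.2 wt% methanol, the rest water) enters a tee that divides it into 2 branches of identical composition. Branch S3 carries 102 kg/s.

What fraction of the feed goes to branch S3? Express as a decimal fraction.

Fraction to S3 = 102/993 = 0.1027.

0.103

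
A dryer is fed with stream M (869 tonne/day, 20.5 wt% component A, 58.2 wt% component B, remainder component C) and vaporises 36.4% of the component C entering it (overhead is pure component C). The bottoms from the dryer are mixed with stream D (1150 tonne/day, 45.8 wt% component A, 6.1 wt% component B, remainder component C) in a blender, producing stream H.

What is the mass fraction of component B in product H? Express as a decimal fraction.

Vapour removed = 0.364×0.213×869 = 67.375 tonne/day; concentrate = 801.62 tonne/day.
component B reaching the mixer = 505.76 (from concentrate) + 1150×0.061 = 575.91 tonne/day.
Product flow = 801.62 + 1150 = 1951.6 tonne/day; component B fraction = 0.295.

0.295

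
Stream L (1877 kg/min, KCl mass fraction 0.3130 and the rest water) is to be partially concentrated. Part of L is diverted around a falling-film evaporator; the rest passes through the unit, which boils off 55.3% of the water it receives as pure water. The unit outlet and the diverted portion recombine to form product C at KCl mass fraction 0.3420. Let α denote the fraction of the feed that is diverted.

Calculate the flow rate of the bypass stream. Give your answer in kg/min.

All 1877×0.313 = 587.5 kg/min of KCl reaches C, so C = 587.5/0.342 = 1717.8 kg/min and vapour = 159.16 kg/min.
The evaporator receives (1−α)·1877 of feed at 0.687 water and removes 0.553 of that water:
0.553×0.687×(1−α)×1877 = 159.16
(1−α) = 159.16/713.09 = 0.2232;  α = 0.7768.
Bypass flow = 0.7768×1877 = 1458.1 kg/min.

1458 kg/min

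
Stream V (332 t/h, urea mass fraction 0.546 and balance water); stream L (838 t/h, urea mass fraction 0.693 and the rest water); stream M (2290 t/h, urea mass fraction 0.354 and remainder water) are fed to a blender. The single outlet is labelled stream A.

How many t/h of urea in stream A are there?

urea out = urea in = 332×0.546 + 838×0.693 + 2290×0.354 = 1572.7 t/h.

1573 t/h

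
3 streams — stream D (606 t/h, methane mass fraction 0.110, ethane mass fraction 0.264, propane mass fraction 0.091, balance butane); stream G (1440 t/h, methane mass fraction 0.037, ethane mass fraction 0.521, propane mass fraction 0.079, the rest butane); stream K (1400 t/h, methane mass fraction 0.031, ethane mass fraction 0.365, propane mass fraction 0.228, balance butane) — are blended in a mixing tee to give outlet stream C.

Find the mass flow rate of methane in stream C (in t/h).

methane out = methane in = 606×0.110 + 1440×0.037 + 1400×0.031 = 163.34 t/h.

163.3 t/h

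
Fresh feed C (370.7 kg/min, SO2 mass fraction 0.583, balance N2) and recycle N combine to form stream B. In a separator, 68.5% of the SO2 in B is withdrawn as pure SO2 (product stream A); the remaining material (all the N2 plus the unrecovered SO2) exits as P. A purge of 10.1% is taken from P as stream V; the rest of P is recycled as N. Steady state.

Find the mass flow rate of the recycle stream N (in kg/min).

N2 enters only via C and leaves only via the purge: 370.7×0.417 = 0.101×(N2 in P), and the separator passes all N2, so N2 in B = N2 in P = 1530.5 kg/min.
SO2 in B: m_A = 370.7×0.583 + (1−0.101)·(1−0.685)·m_A, so m_A = 216.12/0.7168 = 301.5 kg/min.
P = (1−0.685)×301.5 + 1530.5 = 1625.5 kg/min.
Recycle N = (1−0.101)×1625.5 = 1461.3 kg/min.

1461 kg/min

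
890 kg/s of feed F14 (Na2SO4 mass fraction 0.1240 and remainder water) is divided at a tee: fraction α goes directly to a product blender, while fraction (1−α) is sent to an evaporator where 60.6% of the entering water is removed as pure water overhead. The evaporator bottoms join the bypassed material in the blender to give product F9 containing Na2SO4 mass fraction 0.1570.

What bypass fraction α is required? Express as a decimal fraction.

0.604

All 890×0.124 = 110.36 kg/s of Na2SO4 reaches F9, so F9 = 110.36/0.157 = 702.93 kg/s and vapour = 187.07 kg/s.
The evaporator receives (1−α)·890 of feed at 0.876 water and removes 0.606 of that water:
0.606×0.876×(1−α)×890 = 187.07
(1−α) = 187.07/472.46 = 0.3959;  α = 0.6041.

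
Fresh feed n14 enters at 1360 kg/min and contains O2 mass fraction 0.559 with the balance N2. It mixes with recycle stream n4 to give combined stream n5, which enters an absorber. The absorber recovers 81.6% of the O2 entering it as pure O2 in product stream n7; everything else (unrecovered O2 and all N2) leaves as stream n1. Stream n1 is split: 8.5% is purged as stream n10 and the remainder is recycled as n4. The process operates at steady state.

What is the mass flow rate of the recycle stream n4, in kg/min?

N2 enters only via n14 and leaves only via the purge: 1360×0.441 = 0.085×(N2 in n1), and the absorber passes all N2, so N2 in n5 = N2 in n1 = 7056 kg/min.
O2 in n5: m_A = 1360×0.559 + (1−0.085)·(1−0.816)·m_A, so m_A = 760.24/0.8316 = 914.15 kg/min.
n1 = (1−0.816)×914.15 + 7056 = 7224.2 kg/min.
Recycle n4 = (1−0.085)×7224.2 = 6610.1 kg/min.

6610 kg/min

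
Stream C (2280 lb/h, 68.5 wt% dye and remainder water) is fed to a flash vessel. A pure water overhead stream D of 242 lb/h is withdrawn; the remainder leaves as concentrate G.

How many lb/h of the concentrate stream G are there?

2038 lb/h

Concentrate = 2280 − 242 = 2038 lb/h.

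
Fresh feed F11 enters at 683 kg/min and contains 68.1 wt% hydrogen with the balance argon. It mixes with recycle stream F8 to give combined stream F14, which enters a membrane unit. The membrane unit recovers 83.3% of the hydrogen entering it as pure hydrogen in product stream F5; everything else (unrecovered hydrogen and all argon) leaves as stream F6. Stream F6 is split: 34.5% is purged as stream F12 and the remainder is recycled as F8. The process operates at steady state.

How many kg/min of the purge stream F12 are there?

argon enters only via F11 and leaves only via the purge: 683×0.319 = 0.345×(argon in F6), and the membrane unit passes all argon, so argon in F14 = argon in F6 = 631.53 kg/min.
hydrogen in F14: m_A = 683×0.681 + (1−0.345)·(1−0.833)·m_A, so m_A = 465.12/0.8906 = 522.25 kg/min.
F6 = (1−0.833)×522.25 + 631.53 = 718.74 kg/min.
Purge F12 = 0.345×718.74 = 247.97 kg/min.

248 kg/min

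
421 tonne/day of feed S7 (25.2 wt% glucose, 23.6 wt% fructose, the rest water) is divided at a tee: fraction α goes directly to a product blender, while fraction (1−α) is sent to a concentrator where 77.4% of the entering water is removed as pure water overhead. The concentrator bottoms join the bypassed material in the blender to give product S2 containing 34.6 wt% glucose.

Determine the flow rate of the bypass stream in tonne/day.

132.4 tonne/day

All 421×0.252 = 106.09 tonne/day of glucose reaches S2, so S2 = 106.09/0.346 = 306.62 tonne/day and vapour = 114.38 tonne/day.
The evaporator receives (1−α)·421 of feed at 0.512 water and removes 0.774 of that water:
0.774×0.512×(1−α)×421 = 114.38
(1−α) = 114.38/166.84 = 0.6856;  α = 0.3144.
Bypass flow = 0.3144×421 = 132.38 tonne/day.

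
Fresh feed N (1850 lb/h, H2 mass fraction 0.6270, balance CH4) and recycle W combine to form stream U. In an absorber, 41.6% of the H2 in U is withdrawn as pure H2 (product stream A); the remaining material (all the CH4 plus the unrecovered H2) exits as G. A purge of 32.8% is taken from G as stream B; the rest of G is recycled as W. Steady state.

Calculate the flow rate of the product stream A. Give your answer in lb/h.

H2 in U: m_A = 1850×0.627 + (1−0.328)·(1−0.416)·m_A, so m_A = 1160/0.6076 = 1909.2 lb/h.
Product A = 0.416×1909.2 = 794.24 lb/h.

794.2 lb/h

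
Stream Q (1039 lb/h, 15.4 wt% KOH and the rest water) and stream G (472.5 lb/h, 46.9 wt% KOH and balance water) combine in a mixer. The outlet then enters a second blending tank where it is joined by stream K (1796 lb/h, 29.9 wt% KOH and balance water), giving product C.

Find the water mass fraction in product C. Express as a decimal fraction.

Overall, product flow = 3307.5 lb/h.
water in = 1039×0.846 + 472.5×0.531 + 1796×0.701 = 2388.9 lb/h.
water fraction in C = 0.722.

0.722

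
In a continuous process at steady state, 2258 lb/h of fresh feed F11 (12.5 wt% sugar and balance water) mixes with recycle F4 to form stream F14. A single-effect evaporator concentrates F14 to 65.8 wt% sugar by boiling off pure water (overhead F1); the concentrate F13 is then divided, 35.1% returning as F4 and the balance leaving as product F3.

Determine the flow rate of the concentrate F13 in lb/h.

Overall sugar balance (none leaves overhead): sugar in fresh feed = sugar in product, i.e. 2258×0.125 = (1−0.351)·F13·0.658.
F13 = 282.25/(0.658×0.649) = 660.94 lb/h.

660.9 lb/h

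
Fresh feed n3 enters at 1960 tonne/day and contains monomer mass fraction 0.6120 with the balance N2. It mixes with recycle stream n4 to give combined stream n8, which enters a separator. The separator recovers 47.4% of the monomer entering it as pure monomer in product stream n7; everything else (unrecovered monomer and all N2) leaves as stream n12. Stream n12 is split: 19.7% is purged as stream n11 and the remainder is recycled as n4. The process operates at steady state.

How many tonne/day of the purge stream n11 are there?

N2 enters only via n3 and leaves only via the purge: 1960×0.388 = 0.197×(N2 in n12), and the separator passes all N2, so N2 in n8 = N2 in n12 = 3860.3 tonne/day.
monomer in n8: m_A = 1960×0.612 + (1−0.197)·(1−0.474)·m_A, so m_A = 1199.5/0.5776 = 2076.7 tonne/day.
n12 = (1−0.474)×2076.7 + 3860.3 = 4952.6 tonne/day.
Purge n11 = 0.197×4952.6 = 975.67 tonne/day.

975.7 tonne/day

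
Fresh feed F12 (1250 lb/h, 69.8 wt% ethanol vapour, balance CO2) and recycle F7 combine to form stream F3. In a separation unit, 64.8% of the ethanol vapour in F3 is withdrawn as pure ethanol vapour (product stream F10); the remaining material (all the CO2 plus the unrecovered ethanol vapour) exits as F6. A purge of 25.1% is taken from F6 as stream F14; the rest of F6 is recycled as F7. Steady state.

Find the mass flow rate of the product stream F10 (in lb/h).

ethanol vapour in F3: m_A = 1250×0.698 + (1−0.251)·(1−0.648)·m_A, so m_A = 872.5/0.7364 = 1184.9 lb/h.
Product F10 = 0.648×1184.9 = 767.81 lb/h.

767.8 lb/h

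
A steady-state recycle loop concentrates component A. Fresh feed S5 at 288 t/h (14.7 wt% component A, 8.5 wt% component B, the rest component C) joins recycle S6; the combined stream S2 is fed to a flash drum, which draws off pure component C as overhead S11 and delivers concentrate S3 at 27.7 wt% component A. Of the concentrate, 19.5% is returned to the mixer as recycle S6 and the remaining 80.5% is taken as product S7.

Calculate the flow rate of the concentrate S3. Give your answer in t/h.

189.9 t/h

Overall component A balance (none leaves overhead): component A in fresh feed = component A in product, i.e. 288×0.147 = (1−0.195)·S3·0.277.
S3 = 42.336/(0.277×0.805) = 189.86 t/h.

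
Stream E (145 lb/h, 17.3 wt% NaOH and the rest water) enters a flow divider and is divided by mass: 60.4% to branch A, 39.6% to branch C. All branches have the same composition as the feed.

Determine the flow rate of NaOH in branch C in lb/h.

9.934 lb/h

Branch C total = 0.396×145 = 57.42 lb/h.
NaOH in C = 0.173×57.42 = 9.9337 lb/h.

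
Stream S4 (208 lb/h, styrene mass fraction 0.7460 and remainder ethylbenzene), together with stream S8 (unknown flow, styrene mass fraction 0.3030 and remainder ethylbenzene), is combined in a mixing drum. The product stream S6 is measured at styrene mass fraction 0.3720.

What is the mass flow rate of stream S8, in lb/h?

Let S8 be the unknown flow. Total out = 208 + S8.
styrene balance: 155.17 + 0.303·S8 = 0.372·(208 + S8)
(0.303 − 0.372)·S8 = 0.372×208 − 155.17 = -77.792
S8 = -77.792 / -0.069 = 1127.4 lb/h

1127 lb/h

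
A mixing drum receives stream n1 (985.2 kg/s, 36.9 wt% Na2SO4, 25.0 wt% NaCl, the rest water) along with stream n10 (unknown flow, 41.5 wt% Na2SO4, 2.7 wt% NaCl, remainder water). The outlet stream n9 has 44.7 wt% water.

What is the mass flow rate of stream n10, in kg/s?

585.8 kg/s

Let n10 be the unknown flow. Total out = 985.2 + n10.
water balance: 375.36 + 0.558·n10 = 0.447·(985.2 + n10)
(0.558 − 0.447)·n10 = 0.447×985.2 − 375.36 = 65.023
n10 = 65.023 / 0.111 = 585.79 kg/s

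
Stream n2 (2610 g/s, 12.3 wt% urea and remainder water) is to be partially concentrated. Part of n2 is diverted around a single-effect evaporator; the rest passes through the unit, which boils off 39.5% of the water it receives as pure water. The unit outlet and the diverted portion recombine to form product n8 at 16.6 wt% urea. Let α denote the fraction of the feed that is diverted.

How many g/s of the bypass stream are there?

658.3 g/s

All 2610×0.123 = 321.03 g/s of urea reaches n8, so n8 = 321.03/0.166 = 1933.9 g/s and vapour = 676.08 g/s.
The evaporator receives (1−α)·2610 of feed at 0.877 water and removes 0.395 of that water:
0.395×0.877×(1−α)×2610 = 676.08
(1−α) = 676.08/904.14 = 0.7478;  α = 0.2522.
Bypass flow = 0.2522×2610 = 658.34 g/s.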